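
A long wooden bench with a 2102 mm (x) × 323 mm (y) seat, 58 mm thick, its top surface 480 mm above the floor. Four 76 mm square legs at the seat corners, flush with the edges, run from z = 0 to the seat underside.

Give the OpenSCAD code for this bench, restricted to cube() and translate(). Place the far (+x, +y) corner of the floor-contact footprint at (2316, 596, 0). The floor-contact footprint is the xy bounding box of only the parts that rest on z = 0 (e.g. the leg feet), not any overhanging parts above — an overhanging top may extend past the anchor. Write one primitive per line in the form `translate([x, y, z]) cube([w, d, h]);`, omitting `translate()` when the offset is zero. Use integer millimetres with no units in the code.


translate([214, 273, 422]) cube([2102, 323, 58]);
translate([214, 273, 0]) cube([76, 76, 422]);
translate([214, 520, 0]) cube([76, 76, 422]);
translate([2240, 273, 0]) cube([76, 76, 422]);
translate([2240, 520, 0]) cube([76, 76, 422]);


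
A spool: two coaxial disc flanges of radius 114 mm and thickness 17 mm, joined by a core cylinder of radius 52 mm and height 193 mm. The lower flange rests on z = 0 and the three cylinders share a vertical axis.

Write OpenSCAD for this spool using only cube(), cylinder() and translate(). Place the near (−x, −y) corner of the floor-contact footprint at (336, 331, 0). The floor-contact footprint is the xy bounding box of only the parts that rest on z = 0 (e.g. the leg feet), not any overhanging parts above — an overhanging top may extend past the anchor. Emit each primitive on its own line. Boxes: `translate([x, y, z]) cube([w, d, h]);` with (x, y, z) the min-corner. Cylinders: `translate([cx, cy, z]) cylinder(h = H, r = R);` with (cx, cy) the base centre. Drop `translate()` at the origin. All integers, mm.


translate([450, 445, 0]) cylinder(h = 17, r = 114);
translate([450, 445, 17]) cylinder(h = 193, r = 52);
translate([450, 445, 210]) cylinder(h = 17, r = 114);


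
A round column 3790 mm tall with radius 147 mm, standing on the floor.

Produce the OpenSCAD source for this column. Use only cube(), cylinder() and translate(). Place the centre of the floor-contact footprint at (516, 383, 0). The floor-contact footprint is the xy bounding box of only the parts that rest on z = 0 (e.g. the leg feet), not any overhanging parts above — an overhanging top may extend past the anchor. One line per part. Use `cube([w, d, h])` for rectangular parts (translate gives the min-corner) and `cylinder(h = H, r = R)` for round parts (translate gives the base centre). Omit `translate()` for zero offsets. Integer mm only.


translate([516, 383, 0]) cylinder(h = 3790, r = 147);


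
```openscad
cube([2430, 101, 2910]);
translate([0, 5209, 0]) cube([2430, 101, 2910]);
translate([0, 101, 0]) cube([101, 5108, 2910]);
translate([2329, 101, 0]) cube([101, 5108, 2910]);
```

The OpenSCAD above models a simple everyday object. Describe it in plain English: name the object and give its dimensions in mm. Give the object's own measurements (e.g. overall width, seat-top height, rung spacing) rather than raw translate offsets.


The wall frame of a small rectangular building: four walls, each 2910 mm tall and 101 mm thick, enclosing a footprint 2430 mm (x) by 5310 mm (y) outside-to-outside, with no floor or roof. The front and back walls (the −y and +y sides) span the full width; the two side walls fit between them.


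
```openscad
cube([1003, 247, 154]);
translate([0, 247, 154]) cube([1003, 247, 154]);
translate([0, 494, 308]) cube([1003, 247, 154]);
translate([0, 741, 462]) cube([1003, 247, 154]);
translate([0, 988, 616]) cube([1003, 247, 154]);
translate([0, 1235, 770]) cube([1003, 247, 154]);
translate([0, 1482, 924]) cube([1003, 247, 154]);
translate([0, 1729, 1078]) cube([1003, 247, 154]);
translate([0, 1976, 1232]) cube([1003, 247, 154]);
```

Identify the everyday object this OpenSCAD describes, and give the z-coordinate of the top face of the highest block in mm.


A staircase. The total rise is 1386 mm.

9 identical blocks, each offset up and back from the previous — a staircase. Each step is 154 mm tall and there are 9 of them, so the total rise is 9 × 154 = 1386 mm.


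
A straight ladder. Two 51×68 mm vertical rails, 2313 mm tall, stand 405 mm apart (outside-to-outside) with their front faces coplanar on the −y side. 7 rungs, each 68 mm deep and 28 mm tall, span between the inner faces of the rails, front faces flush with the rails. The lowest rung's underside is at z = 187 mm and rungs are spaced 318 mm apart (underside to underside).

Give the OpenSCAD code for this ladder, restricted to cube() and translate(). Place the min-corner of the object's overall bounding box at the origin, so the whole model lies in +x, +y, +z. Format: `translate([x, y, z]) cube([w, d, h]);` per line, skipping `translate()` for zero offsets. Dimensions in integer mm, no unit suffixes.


// rung span = 405 - 2*51 = 303
// rung[k] z = 187 + k*318
cube([51, 68, 2313]);
translate([354, 0, 0]) cube([51, 68, 2313]);
translate([51, 0, 187]) cube([303, 68, 28]);
translate([51, 0, 505]) cube([303, 68, 28]);
translate([51, 0, 823]) cube([303, 68, 28]);
translate([51, 0, 1141]) cube([303, 68, 28]);
translate([51, 0, 1459]) cube([303, 68, 28]);
translate([51, 0, 1777]) cube([303, 68, 28]);
translate([51, 0, 2095]) cube([303, 68, 28]);


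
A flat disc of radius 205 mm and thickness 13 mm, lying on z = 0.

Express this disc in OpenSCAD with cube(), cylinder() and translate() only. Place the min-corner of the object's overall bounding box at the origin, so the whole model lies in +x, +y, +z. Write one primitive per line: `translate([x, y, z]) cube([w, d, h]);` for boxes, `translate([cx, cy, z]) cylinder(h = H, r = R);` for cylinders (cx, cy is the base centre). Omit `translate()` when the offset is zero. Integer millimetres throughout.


translate([205, 205, 0]) cylinder(h = 13, r = 205);


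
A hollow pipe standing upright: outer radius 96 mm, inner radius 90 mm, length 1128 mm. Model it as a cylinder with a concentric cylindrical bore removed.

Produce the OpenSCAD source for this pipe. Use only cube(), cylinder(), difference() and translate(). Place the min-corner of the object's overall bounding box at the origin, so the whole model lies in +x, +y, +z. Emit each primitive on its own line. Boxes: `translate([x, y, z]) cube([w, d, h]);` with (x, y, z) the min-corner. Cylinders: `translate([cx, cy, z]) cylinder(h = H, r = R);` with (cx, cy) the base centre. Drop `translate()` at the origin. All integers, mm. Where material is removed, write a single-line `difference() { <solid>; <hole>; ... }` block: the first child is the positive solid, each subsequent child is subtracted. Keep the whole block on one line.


difference() { translate([96, 96, 0]) cylinder(h = 1128, r = 96); translate([96, 96, 0]) cylinder(h = 1128, r = 90); }


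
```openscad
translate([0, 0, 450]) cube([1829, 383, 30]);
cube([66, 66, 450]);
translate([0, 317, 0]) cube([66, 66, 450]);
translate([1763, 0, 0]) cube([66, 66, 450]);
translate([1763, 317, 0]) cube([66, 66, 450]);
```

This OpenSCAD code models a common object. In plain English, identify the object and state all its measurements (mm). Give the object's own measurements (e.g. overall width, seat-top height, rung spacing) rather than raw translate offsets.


A bench: a 1829×383 mm seat slab, 30 mm thick, top at z = 480 mm, on four 66×66 mm square legs flush with the seat corners and standing on z = 0.


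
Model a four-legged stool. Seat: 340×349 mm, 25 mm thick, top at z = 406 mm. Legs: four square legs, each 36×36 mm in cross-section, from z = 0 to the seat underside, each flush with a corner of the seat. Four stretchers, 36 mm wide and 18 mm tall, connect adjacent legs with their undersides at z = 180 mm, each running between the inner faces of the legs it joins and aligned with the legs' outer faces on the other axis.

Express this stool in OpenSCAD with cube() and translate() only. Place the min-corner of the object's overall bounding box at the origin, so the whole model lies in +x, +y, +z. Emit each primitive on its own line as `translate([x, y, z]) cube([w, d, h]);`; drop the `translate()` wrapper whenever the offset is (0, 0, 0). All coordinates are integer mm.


translate([0, 0, 381]) cube([340, 349, 25]);
cube([36, 36, 381]);
translate([304, 0, 0]) cube([36, 36, 381]);
translate([0, 313, 0]) cube([36, 36, 381]);
translate([304, 313, 0]) cube([36, 36, 381]);
translate([36, 0, 180]) cube([268, 36, 18]);
translate([36, 313, 180]) cube([268, 36, 18]);
translate([0, 36, 180]) cube([36, 277, 18]);
translate([304, 36, 180]) cube([36, 277, 18]);


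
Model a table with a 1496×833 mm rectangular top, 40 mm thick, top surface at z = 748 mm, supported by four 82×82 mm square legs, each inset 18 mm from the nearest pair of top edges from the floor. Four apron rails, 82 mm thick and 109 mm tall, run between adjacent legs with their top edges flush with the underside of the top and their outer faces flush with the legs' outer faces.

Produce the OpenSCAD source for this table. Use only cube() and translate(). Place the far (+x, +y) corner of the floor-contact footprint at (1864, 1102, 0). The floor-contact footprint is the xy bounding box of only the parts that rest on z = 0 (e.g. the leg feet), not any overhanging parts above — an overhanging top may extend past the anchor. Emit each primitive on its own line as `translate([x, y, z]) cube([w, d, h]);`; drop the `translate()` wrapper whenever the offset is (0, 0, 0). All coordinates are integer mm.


translate([386, 287, 708]) cube([1496, 833, 40]);
translate([404, 305, 0]) cube([82, 82, 708]);
translate([1782, 305, 0]) cube([82, 82, 708]);
translate([404, 1020, 0]) cube([82, 82, 708]);
translate([1782, 1020, 0]) cube([82, 82, 708]);
translate([486, 305, 599]) cube([1296, 82, 109]);
translate([486, 1020, 599]) cube([1296, 82, 109]);
translate([404, 387, 599]) cube([82, 633, 109]);
translate([1782, 387, 599]) cube([82, 633, 109]);


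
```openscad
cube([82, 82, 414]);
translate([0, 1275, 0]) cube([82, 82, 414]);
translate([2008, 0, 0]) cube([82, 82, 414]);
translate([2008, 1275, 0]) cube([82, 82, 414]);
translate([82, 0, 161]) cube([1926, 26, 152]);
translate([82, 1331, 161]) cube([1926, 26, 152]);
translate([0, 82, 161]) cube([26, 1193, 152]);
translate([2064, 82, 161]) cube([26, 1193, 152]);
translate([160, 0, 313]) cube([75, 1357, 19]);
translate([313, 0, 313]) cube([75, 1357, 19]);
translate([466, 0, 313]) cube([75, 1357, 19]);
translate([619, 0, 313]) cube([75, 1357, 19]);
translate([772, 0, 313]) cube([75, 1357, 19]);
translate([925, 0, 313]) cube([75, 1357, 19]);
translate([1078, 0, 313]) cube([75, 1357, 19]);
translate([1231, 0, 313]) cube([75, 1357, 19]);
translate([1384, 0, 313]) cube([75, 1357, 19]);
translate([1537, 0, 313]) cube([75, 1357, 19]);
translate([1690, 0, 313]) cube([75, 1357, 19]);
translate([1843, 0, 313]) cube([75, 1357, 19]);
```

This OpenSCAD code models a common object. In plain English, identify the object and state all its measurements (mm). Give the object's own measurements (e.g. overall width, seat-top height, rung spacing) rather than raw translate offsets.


A bed frame 2090 mm long (x) by 1357 mm wide (y). Four 82×82 mm corner posts, 414 mm tall, at the corners of the footprint. Four rails of 26 mm thickness and 152 mm height run between adjacent posts with their undersides at z = 161 mm, their outer faces flush with the outside of the frame (the two x-running rails run between the posts' inner faces; the two y-running rails run between the posts' inner faces). 12 slats, each 75 mm wide (x) and 19 mm thick, lie across the top of the two x-running rails, running the full 1357 mm width of the frame in y; along x they sit between the end posts with a 78 mm gap after the −x posts and between neighbouring slats, leaving 90 mm before the +x posts.


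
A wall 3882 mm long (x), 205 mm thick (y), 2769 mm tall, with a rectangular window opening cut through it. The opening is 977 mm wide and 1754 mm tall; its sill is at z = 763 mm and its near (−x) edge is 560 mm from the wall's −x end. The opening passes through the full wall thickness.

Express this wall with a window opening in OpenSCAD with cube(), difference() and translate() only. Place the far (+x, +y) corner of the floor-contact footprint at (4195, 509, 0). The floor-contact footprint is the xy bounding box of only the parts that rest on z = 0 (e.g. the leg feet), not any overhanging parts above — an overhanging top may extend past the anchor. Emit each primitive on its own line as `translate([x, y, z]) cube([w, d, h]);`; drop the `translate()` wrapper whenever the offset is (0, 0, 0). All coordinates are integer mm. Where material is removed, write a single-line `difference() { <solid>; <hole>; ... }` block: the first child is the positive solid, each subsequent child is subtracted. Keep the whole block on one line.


difference() { translate([313, 304, 0]) cube([3882, 205, 2769]); translate([873, 304, 763]) cube([977, 205, 1754]); }


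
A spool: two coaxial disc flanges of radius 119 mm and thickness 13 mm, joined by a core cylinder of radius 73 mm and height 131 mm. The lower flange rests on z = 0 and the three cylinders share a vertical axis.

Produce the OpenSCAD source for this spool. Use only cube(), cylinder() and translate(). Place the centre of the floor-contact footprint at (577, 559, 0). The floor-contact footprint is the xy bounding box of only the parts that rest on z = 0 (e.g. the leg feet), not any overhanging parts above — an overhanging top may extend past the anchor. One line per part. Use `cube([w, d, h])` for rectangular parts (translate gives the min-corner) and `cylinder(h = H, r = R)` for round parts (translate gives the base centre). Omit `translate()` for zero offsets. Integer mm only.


translate([577, 559, 0]) cylinder(h = 13, r = 119);
translate([577, 559, 13]) cylinder(h = 131, r = 73);
translate([577, 559, 144]) cylinder(h = 13, r = 119);


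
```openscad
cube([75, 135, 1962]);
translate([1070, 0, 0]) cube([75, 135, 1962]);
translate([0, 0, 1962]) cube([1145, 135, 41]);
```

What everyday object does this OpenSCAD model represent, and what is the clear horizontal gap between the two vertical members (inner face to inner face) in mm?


A door frame. The clear opening width is 995 mm.

Two 1962 mm tall posts with a header on top — a door frame. The left jamb is 75 mm wide at x = 0; the right jamb starts at x = 1070. The clear opening is 1070 − 75 = 995 mm.


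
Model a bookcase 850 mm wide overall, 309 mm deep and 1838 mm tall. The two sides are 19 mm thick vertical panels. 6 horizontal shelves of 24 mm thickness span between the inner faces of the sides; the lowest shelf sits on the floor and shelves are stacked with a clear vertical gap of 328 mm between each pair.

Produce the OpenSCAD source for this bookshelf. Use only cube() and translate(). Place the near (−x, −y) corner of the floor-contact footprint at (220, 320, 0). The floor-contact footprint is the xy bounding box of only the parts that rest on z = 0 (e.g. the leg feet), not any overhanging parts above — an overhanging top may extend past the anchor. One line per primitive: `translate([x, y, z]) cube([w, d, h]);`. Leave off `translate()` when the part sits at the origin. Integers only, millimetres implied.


translate([220, 320, 0]) cube([19, 309, 1838]);
translate([1051, 320, 0]) cube([19, 309, 1838]);
translate([239, 320, 0]) cube([812, 309, 24]);
translate([239, 320, 352]) cube([812, 309, 24]);
translate([239, 320, 704]) cube([812, 309, 24]);
translate([239, 320, 1056]) cube([812, 309, 24]);
translate([239, 320, 1408]) cube([812, 309, 24]);
translate([239, 320, 1760]) cube([812, 309, 24]);


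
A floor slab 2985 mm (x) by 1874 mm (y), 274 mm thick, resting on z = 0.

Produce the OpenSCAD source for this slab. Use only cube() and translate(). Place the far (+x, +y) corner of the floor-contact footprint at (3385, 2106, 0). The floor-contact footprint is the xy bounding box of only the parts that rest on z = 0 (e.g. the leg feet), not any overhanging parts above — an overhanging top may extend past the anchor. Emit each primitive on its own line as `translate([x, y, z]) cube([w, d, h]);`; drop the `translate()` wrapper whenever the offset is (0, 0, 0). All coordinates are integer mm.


translate([400, 232, 0]) cube([2985, 1874, 274]);


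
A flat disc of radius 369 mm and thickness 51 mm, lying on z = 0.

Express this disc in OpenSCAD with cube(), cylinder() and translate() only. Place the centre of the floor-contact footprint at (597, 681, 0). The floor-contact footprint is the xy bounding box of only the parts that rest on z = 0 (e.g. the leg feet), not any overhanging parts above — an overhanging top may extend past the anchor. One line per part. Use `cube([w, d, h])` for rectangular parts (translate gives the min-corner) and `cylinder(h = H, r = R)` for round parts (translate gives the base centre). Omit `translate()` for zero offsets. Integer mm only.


translate([597, 681, 0]) cylinder(h = 51, r = 369);


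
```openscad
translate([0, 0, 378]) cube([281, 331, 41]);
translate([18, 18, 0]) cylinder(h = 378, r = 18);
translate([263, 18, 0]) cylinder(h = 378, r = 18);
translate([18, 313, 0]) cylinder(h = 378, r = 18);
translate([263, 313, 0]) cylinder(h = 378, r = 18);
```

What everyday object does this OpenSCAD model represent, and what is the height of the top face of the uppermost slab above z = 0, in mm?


A stool. The seat height is 419 mm.

A 281×331×41 slab at z = 378 on four corner cylinders — a stool. The seat top is 378 + 41 = 419 mm.


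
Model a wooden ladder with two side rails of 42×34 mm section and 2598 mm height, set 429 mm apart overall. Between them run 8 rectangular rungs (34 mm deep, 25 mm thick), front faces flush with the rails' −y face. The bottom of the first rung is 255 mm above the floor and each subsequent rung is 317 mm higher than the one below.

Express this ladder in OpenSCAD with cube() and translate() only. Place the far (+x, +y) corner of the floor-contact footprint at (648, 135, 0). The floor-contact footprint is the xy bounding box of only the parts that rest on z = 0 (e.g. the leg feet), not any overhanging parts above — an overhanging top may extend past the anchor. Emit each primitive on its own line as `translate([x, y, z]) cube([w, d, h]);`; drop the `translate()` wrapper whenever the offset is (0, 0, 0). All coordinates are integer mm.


translate([219, 101, 0]) cube([42, 34, 2598]);
translate([606, 101, 0]) cube([42, 34, 2598]);
translate([261, 101, 255]) cube([345, 34, 25]);
translate([261, 101, 572]) cube([345, 34, 25]);
translate([261, 101, 889]) cube([345, 34, 25]);
translate([261, 101, 1206]) cube([345, 34, 25]);
translate([261, 101, 1523]) cube([345, 34, 25]);
translate([261, 101, 1840]) cube([345, 34, 25]);
translate([261, 101, 2157]) cube([345, 34, 25]);
translate([261, 101, 2474]) cube([345, 34, 25]);


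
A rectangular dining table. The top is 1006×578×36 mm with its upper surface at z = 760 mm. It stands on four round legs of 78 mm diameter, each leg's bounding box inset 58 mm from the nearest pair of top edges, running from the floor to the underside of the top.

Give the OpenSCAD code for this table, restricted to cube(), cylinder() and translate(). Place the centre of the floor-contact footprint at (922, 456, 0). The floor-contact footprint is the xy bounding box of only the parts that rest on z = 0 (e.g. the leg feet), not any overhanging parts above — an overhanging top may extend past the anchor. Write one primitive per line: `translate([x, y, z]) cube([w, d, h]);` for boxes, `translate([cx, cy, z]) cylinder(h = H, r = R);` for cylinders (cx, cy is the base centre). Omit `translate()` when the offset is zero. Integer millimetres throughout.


translate([419, 167, 724]) cube([1006, 578, 36]);
translate([516, 264, 0]) cylinder(h = 724, r = 39);
translate([1328, 264, 0]) cylinder(h = 724, r = 39);
translate([516, 648, 0]) cylinder(h = 724, r = 39);
translate([1328, 648, 0]) cylinder(h = 724, r = 39);


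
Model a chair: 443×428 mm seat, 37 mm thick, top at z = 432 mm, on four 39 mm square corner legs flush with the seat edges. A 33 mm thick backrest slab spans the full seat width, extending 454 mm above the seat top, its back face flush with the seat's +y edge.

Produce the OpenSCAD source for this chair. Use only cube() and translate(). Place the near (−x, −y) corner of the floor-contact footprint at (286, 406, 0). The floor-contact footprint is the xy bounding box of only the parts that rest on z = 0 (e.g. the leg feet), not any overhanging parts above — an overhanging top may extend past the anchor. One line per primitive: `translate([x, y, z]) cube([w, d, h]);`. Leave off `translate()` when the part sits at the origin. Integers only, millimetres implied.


// leg_h = 432 - 37 = 395
translate([286, 406, 395]) cube([443, 428, 37]);
translate([286, 406, 0]) cube([39, 39, 395]);
translate([690, 406, 0]) cube([39, 39, 395]);
translate([286, 795, 0]) cube([39, 39, 395]);
translate([690, 795, 0]) cube([39, 39, 395]);
translate([286, 801, 432]) cube([443, 33, 454]);


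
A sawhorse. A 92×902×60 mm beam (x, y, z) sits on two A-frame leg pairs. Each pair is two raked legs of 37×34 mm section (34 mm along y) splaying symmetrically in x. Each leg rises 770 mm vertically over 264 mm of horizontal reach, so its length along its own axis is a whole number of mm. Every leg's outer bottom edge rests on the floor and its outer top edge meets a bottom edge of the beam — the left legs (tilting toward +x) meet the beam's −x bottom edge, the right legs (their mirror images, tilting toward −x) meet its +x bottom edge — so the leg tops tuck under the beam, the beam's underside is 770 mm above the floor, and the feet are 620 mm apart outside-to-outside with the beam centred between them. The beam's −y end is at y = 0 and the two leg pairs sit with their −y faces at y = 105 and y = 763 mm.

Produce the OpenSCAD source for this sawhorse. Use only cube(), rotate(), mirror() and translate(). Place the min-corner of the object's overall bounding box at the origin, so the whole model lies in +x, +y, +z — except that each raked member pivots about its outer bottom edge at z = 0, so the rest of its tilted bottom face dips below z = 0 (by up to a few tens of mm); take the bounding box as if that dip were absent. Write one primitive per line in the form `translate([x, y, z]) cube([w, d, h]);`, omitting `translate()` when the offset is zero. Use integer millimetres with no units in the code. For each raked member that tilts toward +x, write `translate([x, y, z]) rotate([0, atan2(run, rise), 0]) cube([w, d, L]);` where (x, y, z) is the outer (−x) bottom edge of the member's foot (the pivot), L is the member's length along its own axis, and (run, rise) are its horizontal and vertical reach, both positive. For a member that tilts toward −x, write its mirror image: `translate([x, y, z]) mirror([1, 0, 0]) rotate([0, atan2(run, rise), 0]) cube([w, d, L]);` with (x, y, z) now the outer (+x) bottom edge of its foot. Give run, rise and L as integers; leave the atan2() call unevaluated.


// leg length = √(264² + 770²) = 814
// right-leg outer foot x = 2·264 + 92 = 620
// beam min-corner = (264, 0, 770)
translate([264, 0, 770]) cube([92, 902, 60]);
translate([0, 105, 0]) rotate([0, atan2(264, 770), 0]) cube([37, 34, 814]);
translate([620, 105, 0]) mirror([1, 0, 0]) rotate([0, atan2(264, 770), 0]) cube([37, 34, 814]);
translate([0, 763, 0]) rotate([0, atan2(264, 770), 0]) cube([37, 34, 814]);
translate([620, 763, 0]) mirror([1, 0, 0]) rotate([0, atan2(264, 770), 0]) cube([37, 34, 814]);


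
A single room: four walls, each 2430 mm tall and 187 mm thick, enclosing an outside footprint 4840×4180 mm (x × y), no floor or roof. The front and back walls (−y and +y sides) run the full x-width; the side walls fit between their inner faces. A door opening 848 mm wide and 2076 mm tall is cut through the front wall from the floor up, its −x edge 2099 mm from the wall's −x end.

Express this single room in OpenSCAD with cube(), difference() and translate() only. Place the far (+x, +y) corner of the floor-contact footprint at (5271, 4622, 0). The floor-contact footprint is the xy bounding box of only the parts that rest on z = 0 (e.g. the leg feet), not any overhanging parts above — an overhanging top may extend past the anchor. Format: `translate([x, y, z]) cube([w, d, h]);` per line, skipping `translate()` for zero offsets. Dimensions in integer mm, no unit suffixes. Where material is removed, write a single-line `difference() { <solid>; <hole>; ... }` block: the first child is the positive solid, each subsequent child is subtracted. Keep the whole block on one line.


difference() { translate([431, 442, 0]) cube([4840, 187, 2430]); translate([2530, 442, 0]) cube([848, 187, 2076]); }
translate([431, 4435, 0]) cube([4840, 187, 2430]);
translate([431, 629, 0]) cube([187, 3806, 2430]);
translate([5084, 629, 0]) cube([187, 3806, 2430]);


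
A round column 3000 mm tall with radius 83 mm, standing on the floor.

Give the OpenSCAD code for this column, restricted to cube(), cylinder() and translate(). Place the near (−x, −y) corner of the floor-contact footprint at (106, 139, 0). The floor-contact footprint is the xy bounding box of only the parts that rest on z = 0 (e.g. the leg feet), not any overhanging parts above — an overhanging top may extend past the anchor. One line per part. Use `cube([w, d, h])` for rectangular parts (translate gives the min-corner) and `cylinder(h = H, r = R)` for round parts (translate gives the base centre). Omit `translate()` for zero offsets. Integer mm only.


translate([189, 222, 0]) cylinder(h = 3000, r = 83);


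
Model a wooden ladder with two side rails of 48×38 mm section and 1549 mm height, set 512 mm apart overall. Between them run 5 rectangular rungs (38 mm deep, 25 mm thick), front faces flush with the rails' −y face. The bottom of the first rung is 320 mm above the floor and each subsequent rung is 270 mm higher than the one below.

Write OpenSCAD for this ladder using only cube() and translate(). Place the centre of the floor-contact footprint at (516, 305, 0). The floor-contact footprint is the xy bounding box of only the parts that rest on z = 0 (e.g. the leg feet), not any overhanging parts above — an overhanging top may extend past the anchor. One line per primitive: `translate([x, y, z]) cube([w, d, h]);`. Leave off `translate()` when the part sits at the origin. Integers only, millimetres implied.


// rung span = 512 - 2*48 = 416
// rung[k] z = 320 + k*270
translate([260, 286, 0]) cube([48, 38, 1549]);
translate([724, 286, 0]) cube([48, 38, 1549]);
translate([308, 286, 320]) cube([416, 38, 25]);
translate([308, 286, 590]) cube([416, 38, 25]);
translate([308, 286, 860]) cube([416, 38, 25]);
translate([308, 286, 1130]) cube([416, 38, 25]);
translate([308, 286, 1400]) cube([416, 38, 25]);


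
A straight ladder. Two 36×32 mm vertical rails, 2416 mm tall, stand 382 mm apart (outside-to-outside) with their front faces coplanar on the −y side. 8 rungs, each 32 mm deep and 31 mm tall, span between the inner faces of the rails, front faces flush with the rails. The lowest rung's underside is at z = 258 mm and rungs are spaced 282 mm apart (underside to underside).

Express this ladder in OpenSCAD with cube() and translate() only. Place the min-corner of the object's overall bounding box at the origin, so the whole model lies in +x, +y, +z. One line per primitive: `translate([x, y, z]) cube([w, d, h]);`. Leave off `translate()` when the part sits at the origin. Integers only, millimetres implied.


// rung span = 382 - 2*36 = 310
// rung[k] z = 258 + k*282
cube([36, 32, 2416]);
translate([346, 0, 0]) cube([36, 32, 2416]);
translate([36, 0, 258]) cube([310, 32, 31]);
translate([36, 0, 540]) cube([310, 32, 31]);
translate([36, 0, 822]) cube([310, 32, 31]);
translate([36, 0, 1104]) cube([310, 32, 31]);
translate([36, 0, 1386]) cube([310, 32, 31]);
translate([36, 0, 1668]) cube([310, 32, 31]);
translate([36, 0, 1950]) cube([310, 32, 31]);
translate([36, 0, 2232]) cube([310, 32, 31]);


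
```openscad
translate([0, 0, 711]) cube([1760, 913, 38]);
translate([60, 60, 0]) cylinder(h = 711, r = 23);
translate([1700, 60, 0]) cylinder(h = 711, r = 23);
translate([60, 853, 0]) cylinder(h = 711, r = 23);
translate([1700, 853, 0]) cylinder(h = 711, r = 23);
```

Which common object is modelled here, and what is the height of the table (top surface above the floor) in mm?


A table. The table height is 749 mm.

A 1760×913×38 slab sits at z = 711 on four Ø46 mm round legs — a table. The top surface is at 711 + 38 = 749 mm.


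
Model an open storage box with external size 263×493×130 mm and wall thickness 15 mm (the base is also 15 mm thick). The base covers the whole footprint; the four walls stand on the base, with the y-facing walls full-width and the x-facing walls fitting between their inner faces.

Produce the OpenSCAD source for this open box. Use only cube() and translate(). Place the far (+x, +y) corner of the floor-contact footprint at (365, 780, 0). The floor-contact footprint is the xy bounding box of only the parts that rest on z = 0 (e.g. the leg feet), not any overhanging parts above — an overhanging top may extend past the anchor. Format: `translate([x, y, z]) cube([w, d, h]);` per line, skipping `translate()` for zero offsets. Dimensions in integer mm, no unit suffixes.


translate([102, 287, 0]) cube([263, 493, 15]);
translate([102, 287, 15]) cube([263, 15, 115]);
translate([102, 765, 15]) cube([263, 15, 115]);
translate([102, 302, 15]) cube([15, 463, 115]);
translate([350, 302, 15]) cube([15, 463, 115]);


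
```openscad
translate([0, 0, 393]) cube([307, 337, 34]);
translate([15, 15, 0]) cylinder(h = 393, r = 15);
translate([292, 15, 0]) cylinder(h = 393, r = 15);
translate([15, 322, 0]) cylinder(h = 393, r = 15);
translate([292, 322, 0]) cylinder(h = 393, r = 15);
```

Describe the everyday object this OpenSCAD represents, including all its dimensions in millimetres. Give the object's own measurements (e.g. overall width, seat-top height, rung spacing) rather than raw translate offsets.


A simple wooden stool: a rectangular seat 307 mm (x) by 337 mm (y), 34 mm thick, top face at z = 427 mm, on four round legs, each 30 mm in diameter. The legs rest on z = 0, each leg's axis is inset half a diameter from the nearest pair of seat edges (so the leg's bounding box is flush with the corner).


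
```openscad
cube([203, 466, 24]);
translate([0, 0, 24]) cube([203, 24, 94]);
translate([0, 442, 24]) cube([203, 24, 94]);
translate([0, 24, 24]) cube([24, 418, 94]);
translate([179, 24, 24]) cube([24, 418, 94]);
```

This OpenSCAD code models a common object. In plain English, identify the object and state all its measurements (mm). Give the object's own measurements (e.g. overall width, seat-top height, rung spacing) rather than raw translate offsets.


An open-topped rectangular box: outside dimensions 203×466×118 mm, with a uniform wall and base thickness of 24 mm. The base is a full 203×466 slab on the floor; four walls sit on top of the base. The front and back walls (the −y and +y sides) span the full width; the two side walls fit between them.


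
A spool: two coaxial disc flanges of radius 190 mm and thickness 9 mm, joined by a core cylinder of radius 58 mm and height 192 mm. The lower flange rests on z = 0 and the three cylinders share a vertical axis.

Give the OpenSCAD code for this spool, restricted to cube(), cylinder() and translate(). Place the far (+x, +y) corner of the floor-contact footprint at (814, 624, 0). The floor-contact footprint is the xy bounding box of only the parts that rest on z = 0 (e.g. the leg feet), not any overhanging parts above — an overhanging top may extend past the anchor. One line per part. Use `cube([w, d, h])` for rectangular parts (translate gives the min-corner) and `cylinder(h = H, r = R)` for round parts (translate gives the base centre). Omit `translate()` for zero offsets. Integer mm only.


translate([624, 434, 0]) cylinder(h = 9, r = 190);
translate([624, 434, 9]) cylinder(h = 192, r = 58);
translate([624, 434, 201]) cylinder(h = 9, r = 190);


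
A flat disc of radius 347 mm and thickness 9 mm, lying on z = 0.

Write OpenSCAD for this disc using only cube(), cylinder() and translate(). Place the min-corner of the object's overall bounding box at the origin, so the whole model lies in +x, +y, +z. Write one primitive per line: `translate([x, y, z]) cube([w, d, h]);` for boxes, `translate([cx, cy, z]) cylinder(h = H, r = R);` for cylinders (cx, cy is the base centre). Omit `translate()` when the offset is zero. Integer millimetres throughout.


translate([347, 347, 0]) cylinder(h = 9, r = 347);


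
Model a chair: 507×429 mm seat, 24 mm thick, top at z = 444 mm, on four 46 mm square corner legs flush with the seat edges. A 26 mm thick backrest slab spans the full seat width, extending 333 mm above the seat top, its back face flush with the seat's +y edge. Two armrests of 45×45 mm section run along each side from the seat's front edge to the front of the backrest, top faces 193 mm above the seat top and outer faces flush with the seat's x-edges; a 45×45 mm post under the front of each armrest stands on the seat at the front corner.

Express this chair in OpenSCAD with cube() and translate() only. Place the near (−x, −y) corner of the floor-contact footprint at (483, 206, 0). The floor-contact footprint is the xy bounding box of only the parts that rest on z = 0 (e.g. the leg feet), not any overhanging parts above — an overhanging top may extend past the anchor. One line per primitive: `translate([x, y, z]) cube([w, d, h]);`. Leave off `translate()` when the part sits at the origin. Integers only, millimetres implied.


translate([483, 206, 420]) cube([507, 429, 24]);
translate([483, 206, 0]) cube([46, 46, 420]);
translate([944, 206, 0]) cube([46, 46, 420]);
translate([483, 589, 0]) cube([46, 46, 420]);
translate([944, 589, 0]) cube([46, 46, 420]);
translate([483, 609, 444]) cube([507, 26, 333]);
translate([483, 206, 592]) cube([45, 403, 45]);
translate([945, 206, 592]) cube([45, 403, 45]);
translate([483, 206, 444]) cube([45, 45, 148]);
translate([945, 206, 444]) cube([45, 45, 148]);


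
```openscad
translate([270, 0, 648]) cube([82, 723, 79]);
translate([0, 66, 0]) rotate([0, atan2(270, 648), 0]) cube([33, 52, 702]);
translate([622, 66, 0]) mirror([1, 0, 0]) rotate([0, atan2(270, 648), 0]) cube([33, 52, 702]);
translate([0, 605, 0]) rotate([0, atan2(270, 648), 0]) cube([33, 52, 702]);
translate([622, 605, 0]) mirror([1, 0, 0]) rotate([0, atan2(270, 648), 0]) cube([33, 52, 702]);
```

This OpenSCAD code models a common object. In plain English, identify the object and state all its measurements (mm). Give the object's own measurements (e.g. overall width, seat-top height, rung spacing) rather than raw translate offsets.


A sawhorse. A 82×723×79 mm beam (x, y, z) sits on two A-frame leg pairs. Each pair is two raked legs of 33×52 mm section (52 mm along y) splaying symmetrically in x. Each leg rises 648 mm vertically over 270 mm of horizontal reach and is 702 mm long along its own axis. Every leg's outer bottom edge rests on the floor and its outer top edge meets a bottom edge of the beam — the left legs (tilting toward +x) meet the beam's −x bottom edge, the right legs (their mirror images, tilting toward −x) meet its +x bottom edge — so the leg tops tuck under the beam, the beam's underside is 648 mm above the floor, and the feet are 622 mm apart outside-to-outside with the beam centred between them. The two leg pairs are set in 66 mm from either end of the beam.


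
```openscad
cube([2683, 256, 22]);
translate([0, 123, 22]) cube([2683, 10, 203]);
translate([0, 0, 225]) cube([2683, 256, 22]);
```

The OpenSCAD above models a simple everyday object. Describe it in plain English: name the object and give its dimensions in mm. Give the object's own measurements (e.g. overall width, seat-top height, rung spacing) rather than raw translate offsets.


An I-beam lying along x, 2683 mm long. Overall section height 247 mm. Two flanges 256 mm wide (y) and 22 mm thick, one on the floor and one at the top; a web 10 mm thick runs between them, centred on the flange width.


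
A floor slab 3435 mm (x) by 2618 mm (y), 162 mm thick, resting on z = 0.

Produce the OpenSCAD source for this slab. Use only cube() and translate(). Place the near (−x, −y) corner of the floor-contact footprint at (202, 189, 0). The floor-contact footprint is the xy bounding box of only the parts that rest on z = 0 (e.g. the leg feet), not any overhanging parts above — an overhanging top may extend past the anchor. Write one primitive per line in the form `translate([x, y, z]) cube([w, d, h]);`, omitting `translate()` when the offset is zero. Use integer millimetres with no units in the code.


translate([202, 189, 0]) cube([3435, 2618, 162]);


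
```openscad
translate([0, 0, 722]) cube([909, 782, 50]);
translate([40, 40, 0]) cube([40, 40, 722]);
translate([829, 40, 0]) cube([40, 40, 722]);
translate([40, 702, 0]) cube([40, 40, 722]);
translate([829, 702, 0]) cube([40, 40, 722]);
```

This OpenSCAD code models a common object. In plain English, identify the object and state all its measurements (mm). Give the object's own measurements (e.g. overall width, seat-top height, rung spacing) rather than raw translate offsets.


A rectangular dining table. The top is 909×782×50 mm with its upper surface at z = 772 mm. It stands on four 40×40 mm square legs, each inset 40 mm from the nearest pair of top edges, running from the floor to the underside of the top.


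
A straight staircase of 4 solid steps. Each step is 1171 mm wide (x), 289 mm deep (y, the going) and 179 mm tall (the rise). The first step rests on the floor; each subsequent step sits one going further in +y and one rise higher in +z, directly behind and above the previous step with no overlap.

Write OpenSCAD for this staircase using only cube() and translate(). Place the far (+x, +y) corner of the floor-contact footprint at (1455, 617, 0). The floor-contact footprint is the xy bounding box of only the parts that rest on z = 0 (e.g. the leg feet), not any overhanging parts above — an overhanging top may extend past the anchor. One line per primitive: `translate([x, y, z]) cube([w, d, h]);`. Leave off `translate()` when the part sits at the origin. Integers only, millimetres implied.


translate([284, 328, 0]) cube([1171, 289, 179]);
translate([284, 617, 179]) cube([1171, 289, 179]);
translate([284, 906, 358]) cube([1171, 289, 179]);
translate([284, 1195, 537]) cube([1171, 289, 179]);


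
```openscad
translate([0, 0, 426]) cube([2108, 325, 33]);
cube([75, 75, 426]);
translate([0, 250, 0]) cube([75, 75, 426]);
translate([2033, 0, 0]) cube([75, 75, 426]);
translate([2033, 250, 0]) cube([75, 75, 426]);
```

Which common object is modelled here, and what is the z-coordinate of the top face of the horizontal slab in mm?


A bench. The seat-top height is 459 mm.

A long slab on four corner posts — a bench. The slab sits at z = 426 with thickness 33, so the top is 426 + 33 = 459 mm.


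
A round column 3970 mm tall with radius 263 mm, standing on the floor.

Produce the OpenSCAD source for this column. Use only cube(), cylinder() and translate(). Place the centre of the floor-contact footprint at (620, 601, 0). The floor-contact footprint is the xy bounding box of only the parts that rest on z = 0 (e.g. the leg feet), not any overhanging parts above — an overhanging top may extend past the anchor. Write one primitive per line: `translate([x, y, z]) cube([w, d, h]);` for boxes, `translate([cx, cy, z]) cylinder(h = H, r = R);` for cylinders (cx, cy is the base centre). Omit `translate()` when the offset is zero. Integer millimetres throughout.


translate([620, 601, 0]) cylinder(h = 3970, r = 263);


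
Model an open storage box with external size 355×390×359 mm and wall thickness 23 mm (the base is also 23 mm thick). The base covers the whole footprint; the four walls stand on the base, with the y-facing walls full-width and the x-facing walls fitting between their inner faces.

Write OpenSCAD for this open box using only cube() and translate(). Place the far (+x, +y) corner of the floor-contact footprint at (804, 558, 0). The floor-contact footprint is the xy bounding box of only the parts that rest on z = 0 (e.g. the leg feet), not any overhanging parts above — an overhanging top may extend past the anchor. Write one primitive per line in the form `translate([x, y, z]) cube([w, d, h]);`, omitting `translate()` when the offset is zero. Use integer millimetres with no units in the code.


translate([449, 168, 0]) cube([355, 390, 23]);
translate([449, 168, 23]) cube([355, 23, 336]);
translate([449, 535, 23]) cube([355, 23, 336]);
translate([449, 191, 23]) cube([23, 344, 336]);
translate([781, 191, 23]) cube([23, 344, 336]);
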